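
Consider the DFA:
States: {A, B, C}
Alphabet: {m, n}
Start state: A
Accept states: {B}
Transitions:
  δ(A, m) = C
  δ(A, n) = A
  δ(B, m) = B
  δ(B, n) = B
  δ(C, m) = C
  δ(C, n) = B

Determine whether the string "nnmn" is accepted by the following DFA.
Processing string "nnmn":
  A --n--> A
  A --n--> A
  A --m--> C
  C --n--> B
Final state: B
Accept states: {B}
Yes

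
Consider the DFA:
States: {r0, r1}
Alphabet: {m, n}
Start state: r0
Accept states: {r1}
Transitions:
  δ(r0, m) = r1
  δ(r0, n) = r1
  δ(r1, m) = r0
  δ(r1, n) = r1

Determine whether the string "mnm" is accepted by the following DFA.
Processing string "mnm":
  r0 --m--> r1
  r1 --n--> r1
  r1 --m--> r0
Final state: r0
Accept states: {r1}
No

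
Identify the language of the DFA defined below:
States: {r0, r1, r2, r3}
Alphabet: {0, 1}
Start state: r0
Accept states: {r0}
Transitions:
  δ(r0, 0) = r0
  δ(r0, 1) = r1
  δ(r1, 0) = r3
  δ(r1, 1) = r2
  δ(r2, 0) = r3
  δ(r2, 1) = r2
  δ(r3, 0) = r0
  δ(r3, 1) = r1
Testing a few strings:
  '1011' → reject
  '01' → reject
  '00' → accept
  '10' → reject
State roles: r0=value ≡ 0 (mod 4); r1=value ≡ 1 (mod 4); r2=value ≡ 3 (mod 4); r3=value ≡ 2 (mod 4)
All binary strings representing a multiple of 4 (read in base 2; leading zeros allowed and ε counts as 0)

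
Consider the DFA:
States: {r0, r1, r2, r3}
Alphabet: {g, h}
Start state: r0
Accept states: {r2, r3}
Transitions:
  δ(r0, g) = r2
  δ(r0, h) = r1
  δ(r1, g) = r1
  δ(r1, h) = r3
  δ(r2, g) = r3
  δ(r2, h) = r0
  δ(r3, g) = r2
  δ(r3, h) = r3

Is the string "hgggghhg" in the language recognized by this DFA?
Processing string "hgggghhg":
  r0 --h--> r1
  r1 --g--> r1
  r1 --g--> r1
  r1 --g--> r1
  r1 --g--> r1
  r1 --h--> r3
  r3 --h--> r3
  r3 --g--> r2
Final state: r2
Accept states: {r2, r3}
Yes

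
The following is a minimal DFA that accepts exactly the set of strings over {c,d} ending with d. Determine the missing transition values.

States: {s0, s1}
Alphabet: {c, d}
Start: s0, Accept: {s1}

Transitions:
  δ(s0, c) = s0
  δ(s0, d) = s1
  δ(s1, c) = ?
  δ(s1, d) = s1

From the language and accept set, identify what each state tracks — s0: last symbol not d; s1: last symbol is d.
Each missing δ(q, a) is the state matching the new tracked value after reading a.
δ(s1, c) = s0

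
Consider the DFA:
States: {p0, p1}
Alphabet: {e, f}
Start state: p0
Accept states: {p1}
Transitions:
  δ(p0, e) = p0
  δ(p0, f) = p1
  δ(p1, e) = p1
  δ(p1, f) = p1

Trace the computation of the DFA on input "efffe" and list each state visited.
read 'e': p0 → p0
  read 'f': p0 → p1
  read 'f': p1 → p1
  read 'f': p1 → p1
  read 'e': p1 → p1
p0 -> p0 -> p1 -> p1 -> p1 -> p1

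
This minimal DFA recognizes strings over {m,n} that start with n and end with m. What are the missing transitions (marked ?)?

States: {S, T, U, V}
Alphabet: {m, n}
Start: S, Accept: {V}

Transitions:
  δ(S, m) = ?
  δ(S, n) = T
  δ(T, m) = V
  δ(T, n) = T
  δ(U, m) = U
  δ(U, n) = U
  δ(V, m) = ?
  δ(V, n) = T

From the language and accept set, identify what each state tracks — S: no input read; T: started with n, last symbol n; U: started with m (dead); V: started with n, last symbol m.
Each missing δ(q, a) is the state matching the new tracked value after reading a.
δ(S, m) = U; δ(V, m) = V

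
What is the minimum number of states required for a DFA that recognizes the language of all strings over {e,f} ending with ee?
By Myhill–Nerode, count the distinguishable equivalence classes: 3 classes — one per longest suffix of the input that is a prefix of 'ee' (lengths 0 through 2); only the length-2 class is accepting.
3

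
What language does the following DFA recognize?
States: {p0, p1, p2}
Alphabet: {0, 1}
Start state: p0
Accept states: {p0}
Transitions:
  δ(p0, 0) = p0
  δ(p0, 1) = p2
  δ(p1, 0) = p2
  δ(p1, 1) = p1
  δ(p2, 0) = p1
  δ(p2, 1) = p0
Testing a few strings:
  '11' → accept
  '1111' → accept
  '0' → accept
  '1001' → accept
State roles: p0=value ≡ 0 (mod 3); p1=value ≡ 2 (mod 3); p2=value ≡ 1 (mod 3)
All binary strings representing a multiple of 3 (read in base 2; leading zeros allowed and ε counts as 0)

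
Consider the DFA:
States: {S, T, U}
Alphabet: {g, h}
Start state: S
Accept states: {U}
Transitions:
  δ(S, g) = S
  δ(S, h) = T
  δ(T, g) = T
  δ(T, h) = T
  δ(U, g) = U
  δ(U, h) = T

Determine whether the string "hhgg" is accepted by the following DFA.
Processing string "hhgg":
  S --h--> T
  T --h--> T
  T --g--> T
  T --g--> T
Final state: T
Accept states: {U}
No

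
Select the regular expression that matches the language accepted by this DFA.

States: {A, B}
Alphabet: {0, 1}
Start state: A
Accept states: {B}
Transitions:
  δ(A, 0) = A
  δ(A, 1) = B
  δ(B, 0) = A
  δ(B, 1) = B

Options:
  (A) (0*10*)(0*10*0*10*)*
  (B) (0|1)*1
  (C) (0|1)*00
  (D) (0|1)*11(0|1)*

Check each option against the DFA on short strings; one disagreement eliminates an option:
  (A) (0*10*)(0*10*0*10*)*: on '10' the DFA goes A → B → A and rejects (A ∉ Accept), but the regex matches it → eliminate
  (B) (0|1)*1: agrees with the DFA on every string of length ≤ 6
  (C) (0|1)*00: on '1' the DFA goes A → B and accepts (B ∈ Accept), but the regex does not match it → eliminate
  (D) (0|1)*11(0|1)*: on '1' the DFA goes A → B and accepts (B ∈ Accept), but the regex does not match it → eliminate
Only (B) is consistent with the DFA.
(B) (0|1)*1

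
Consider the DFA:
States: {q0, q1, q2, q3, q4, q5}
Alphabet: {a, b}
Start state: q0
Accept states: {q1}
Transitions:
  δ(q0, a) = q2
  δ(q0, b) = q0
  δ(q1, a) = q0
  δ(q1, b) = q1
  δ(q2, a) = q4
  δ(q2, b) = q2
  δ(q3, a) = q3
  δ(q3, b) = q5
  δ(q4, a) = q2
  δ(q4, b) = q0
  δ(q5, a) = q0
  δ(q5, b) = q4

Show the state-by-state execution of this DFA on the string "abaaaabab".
read 'a': q0 → q2
  read 'b': q2 → q2
  read 'a': q2 → q4
  read 'a': q4 → q2
  read 'a': q2 → q4
  read 'a': q4 → q2
  read 'b': q2 → q2
  read 'a': q2 → q4
  read 'b': q4 → q0
q0 -> q2 -> q2 -> q4 -> q2 -> q4 -> q2 -> q2 -> q4 -> q0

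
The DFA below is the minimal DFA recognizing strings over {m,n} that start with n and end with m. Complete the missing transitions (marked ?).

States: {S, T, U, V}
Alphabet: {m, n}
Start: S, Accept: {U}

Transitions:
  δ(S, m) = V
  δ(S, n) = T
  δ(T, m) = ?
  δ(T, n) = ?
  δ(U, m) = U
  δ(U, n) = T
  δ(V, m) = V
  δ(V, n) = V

From the language and accept set, identify what each state tracks — S: no input read; T: started with n, last symbol n; U: started with n, last symbol m; V: started with m (dead).
Each missing δ(q, a) is the state matching the new tracked value after reading a.
δ(T, m) = U; δ(T, n) = T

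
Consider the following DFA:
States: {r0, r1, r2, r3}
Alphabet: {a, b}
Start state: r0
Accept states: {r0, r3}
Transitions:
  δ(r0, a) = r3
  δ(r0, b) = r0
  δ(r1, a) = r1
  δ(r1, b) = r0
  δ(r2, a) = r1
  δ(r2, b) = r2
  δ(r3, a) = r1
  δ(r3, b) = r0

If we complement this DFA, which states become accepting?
Complement accept states = All states \ Original accept states
= {r0, r1, r2, r3} \ {r0, r3}
{r1, r2}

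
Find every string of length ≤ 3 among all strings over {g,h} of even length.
ε, gg, gh, hg, hh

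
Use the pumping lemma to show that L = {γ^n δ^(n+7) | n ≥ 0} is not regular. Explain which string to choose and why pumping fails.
Assume L is regular with pumping length p. Idea: pumping the γ-block breaks the fixed offset of 7.
Choose s = γ^p δ^(p+7) ∈ L. By the pumping lemma, s = xyz with |xy| ≤ p, |y| > 0, so y = γ^k with k ≥ 1. Then xy²z = γ^(p+k) δ^(p+7). For this to be in L we would need p+7 = (p+k)+7, i.e. k = 0, contradicting k ≥ 1. So xy²z ∉ L.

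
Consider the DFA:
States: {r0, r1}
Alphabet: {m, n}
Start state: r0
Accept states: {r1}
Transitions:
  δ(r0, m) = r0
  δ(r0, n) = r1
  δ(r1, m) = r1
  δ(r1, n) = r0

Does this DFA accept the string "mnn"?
Processing string "mnn":
  r0 --m--> r0
  r0 --n--> r1
  r1 --n--> r0
Final state: r0
Accept states: {r1}
No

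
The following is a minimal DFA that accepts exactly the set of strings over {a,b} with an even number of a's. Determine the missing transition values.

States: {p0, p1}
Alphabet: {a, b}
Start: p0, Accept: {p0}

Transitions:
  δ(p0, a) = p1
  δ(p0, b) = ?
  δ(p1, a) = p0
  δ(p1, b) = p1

From the language and accept set, identify what each state tracks — p0: even number of a's so far; p1: odd number of a's so far.
Each missing δ(q, a) is the state matching the new tracked value after reading a.
δ(p0, b) = p0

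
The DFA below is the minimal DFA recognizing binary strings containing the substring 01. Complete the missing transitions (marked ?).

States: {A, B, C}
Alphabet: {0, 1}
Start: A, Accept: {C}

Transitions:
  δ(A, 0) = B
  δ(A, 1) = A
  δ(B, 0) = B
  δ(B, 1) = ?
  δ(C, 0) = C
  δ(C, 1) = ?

From the language and accept set, identify what each state tracks — A: no 0 seen yet; B: seen a 0, waiting for 1; C: substring 01 seen.
Each missing δ(q, a) is the state matching the new tracked value after reading a.
δ(B, 1) = C; δ(C, 1) = C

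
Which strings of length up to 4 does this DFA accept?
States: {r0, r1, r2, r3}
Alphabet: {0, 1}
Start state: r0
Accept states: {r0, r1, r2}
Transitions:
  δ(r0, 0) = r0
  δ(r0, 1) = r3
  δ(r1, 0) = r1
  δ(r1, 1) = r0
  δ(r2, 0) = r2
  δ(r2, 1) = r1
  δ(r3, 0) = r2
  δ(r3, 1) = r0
ε, 0, 00, 10, 11, 000, 010, 011, 100, 101, 110, 0000, 0010, 0011, 0100, 0101, 0110, 1000, 1001, 1010, 1011, 1100, 1110, 1111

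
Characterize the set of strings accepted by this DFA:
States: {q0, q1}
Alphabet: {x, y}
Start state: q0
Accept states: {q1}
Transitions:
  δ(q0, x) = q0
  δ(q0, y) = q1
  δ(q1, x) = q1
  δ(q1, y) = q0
Testing a few strings:
  'xx' → reject
  'y' → accept
  'yyy' → accept
  'yyx' → reject
State roles: q0=even number of y's so far; q1=odd number of y's so far
All strings over {x,y} with an odd number of y's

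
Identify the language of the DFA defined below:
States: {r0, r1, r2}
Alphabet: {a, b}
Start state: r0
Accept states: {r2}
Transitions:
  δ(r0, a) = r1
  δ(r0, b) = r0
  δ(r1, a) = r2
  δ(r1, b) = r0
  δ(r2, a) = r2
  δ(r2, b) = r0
Testing a few strings:
  'a' → reject
  'aaab' → reject
  'b' → reject
  'bba' → reject
State roles: r0=last symbol not a; r1=one trailing a; r2=two trailing a's
All strings over {a,b} ending with aa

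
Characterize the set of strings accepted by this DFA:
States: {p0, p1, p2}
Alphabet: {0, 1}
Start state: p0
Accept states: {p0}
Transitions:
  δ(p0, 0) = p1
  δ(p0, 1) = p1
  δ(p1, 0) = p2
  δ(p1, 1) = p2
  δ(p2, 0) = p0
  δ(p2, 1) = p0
Testing a few strings:
  '011' → accept
  '00' → reject
  '100' → accept
  '11' → reject
State roles: p0=length ≡ 0 (mod 3); p1=length ≡ 1 (mod 3); p2=length ≡ 2 (mod 3)
All binary strings whose length is a multiple of 3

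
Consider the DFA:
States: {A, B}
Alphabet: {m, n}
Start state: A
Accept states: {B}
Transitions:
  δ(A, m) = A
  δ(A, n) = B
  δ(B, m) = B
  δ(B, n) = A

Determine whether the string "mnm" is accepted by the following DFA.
Processing string "mnm":
  A --m--> A
  A --n--> B
  B --m--> B
Final state: B
Accept states: {B}
Yes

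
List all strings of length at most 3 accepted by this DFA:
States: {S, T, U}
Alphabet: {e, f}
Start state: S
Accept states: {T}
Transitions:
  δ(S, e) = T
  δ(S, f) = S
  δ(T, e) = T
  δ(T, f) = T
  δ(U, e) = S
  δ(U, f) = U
e, ee, ef, fe, eee, eef, efe, eff, fee, fef, ffe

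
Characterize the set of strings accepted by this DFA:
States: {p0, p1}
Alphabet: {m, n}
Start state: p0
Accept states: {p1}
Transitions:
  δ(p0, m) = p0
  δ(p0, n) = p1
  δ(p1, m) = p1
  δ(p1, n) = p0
Testing a few strings:
  'mm' → reject
  'nnn' → accept
  'n' → accept
  'mmm' → reject
State roles: p0=even number of n's so far; p1=odd number of n's so far
All strings over {m,n} with an odd number of n's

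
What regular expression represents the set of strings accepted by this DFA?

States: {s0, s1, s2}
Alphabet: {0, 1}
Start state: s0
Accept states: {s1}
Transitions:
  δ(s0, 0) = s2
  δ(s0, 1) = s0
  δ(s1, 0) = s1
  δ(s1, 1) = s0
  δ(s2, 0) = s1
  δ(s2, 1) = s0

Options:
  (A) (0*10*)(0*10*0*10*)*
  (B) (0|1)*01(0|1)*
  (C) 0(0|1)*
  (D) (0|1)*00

Check each option against the DFA on short strings; one disagreement eliminates an option:
  (A) (0*10*)(0*10*0*10*)*: on '1' the DFA goes s0 → s0 and rejects (s0 ∉ Accept), but the regex matches it → eliminate
  (B) (0|1)*01(0|1)*: on '00' the DFA goes s0 → s2 → s1 and accepts (s1 ∈ Accept), but the regex does not match it → eliminate
  (C) 0(0|1)*: on '0' the DFA goes s0 → s2 and rejects (s2 ∉ Accept), but the regex matches it → eliminate
  (D) (0|1)*00: agrees with the DFA on every string of length ≤ 6
Only (D) is consistent with the DFA.
(D) (0|1)*00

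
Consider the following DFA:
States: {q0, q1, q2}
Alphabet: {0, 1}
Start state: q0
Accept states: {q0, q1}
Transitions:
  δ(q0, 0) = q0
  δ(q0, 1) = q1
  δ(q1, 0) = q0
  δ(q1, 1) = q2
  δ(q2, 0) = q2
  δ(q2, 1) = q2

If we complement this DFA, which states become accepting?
Complement accept states = All states \ Original accept states
= {q0, q1, q2} \ {q0, q1}
{q2}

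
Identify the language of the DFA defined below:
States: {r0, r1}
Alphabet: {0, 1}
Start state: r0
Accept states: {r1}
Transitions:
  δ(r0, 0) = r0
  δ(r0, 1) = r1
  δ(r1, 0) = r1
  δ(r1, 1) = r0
Testing a few strings:
  '1' → accept
  '0' → reject
  '110' → reject
  '01' → accept
State roles: r0=even number of 1's so far; r1=odd number of 1's so far
All binary strings with an odd number of 1's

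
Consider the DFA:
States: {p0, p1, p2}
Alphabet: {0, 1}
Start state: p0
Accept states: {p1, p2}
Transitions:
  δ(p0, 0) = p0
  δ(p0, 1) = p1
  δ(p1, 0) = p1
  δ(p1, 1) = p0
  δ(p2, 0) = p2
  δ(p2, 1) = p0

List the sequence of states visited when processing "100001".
read '1': p0 → p1
  read '0': p1 → p1
  read '0': p1 → p1
  read '0': p1 → p1
  read '0': p1 → p1
  read '1': p1 → p0
p0 -> p1 -> p1 -> p1 -> p1 -> p1 -> p0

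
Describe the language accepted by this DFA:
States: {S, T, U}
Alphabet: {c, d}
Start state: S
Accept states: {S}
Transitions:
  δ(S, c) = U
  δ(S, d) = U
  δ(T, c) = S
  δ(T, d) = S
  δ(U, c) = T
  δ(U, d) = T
Testing a few strings:
  'c' → reject
  'cddd' → reject
  'dcd' → accept
  'dd' → reject
State roles: S=length ≡ 0 (mod 3); T=length ≡ 2 (mod 3); U=length ≡ 1 (mod 3)
All strings over {c,d} whose length is a multiple of 3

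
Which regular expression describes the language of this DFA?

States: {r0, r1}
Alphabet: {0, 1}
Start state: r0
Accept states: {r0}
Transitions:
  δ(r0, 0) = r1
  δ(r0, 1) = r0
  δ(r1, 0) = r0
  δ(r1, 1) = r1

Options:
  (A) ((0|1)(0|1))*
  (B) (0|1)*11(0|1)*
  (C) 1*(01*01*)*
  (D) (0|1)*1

Check each option against the DFA on short strings; one disagreement eliminates an option:
  (A) ((0|1)(0|1))*: on '1' the DFA goes r0 → r0 and accepts (r0 ∈ Accept), but the regex does not match it → eliminate
  (B) (0|1)*11(0|1)*: on ε the DFA stays in r0 and accepts (r0 ∈ Accept), but the regex does not match it → eliminate
  (C) 1*(01*01*)*: agrees with the DFA on every string of length ≤ 6
  (D) (0|1)*1: on ε the DFA stays in r0 and accepts (r0 ∈ Accept), but the regex does not match it → eliminate
Only (C) is consistent with the DFA.
(C) 1*(01*01*)*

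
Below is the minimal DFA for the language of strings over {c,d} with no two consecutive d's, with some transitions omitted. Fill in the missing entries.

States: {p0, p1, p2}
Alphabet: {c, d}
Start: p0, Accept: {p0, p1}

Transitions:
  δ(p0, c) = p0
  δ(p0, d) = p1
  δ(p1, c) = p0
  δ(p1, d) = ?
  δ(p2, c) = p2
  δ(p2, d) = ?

From the language and accept set, identify what each state tracks — p0: last symbol not d (ok); p1: last symbol d (ok); p2: saw dd (dead).
Each missing δ(q, a) is the state matching the new tracked value after reading a.
δ(p1, d) = p2; δ(p2, d) = p2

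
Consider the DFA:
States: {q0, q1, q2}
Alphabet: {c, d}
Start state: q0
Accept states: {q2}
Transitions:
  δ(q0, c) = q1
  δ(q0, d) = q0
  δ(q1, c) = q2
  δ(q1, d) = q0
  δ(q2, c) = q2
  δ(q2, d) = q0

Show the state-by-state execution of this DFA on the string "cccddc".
read 'c': q0 → q1
  read 'c': q1 → q2
  read 'c': q2 → q2
  read 'd': q2 → q0
  read 'd': q0 → q0
  read 'c': q0 → q1
q0 -> q1 -> q2 -> q2 -> q0 -> q0 -> q1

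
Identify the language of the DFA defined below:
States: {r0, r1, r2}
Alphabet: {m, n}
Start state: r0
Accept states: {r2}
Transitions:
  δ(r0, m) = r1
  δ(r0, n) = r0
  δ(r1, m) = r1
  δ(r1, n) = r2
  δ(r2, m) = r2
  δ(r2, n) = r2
Testing a few strings:
  'nm' → reject
  'mnmm' → accept
  'nmmm' → reject
  'm' → reject
State roles: r0=no m seen yet; r1=seen a m, waiting for n; r2=substring mn seen
All strings over {m,n} containing the substring mn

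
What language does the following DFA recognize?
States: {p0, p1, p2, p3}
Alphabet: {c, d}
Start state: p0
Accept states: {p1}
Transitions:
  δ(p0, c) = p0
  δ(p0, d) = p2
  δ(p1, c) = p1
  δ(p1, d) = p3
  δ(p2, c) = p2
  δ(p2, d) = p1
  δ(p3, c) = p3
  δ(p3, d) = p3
Testing a few strings:
  'dcdd' → reject
  'ddcc' → accept
  'ccc' → reject
  'cdd' → accept
State roles: p0=zero d's; p1=two d's; p2=one d; p3=≥ three d's (dead)
All strings over {c,d} containing exactly two d's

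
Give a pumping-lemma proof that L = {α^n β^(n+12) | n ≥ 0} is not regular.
Assume L is regular with pumping length p. Idea: pumping the α-block breaks the fixed offset of 12.
Choose s = α^p β^(p+12) ∈ L. By the pumping lemma, s = xyz with |xy| ≤ p, |y| > 0, so y = α^k with k ≥ 1. Then xy²z = α^(p+k) β^(p+12). For this to be in L we would need p+12 = (p+k)+12, i.e. k = 0, contradicting k ≥ 1. So xy²z ∉ L.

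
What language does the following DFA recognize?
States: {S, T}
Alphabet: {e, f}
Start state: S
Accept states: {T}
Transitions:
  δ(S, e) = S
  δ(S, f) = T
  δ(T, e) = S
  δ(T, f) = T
Testing a few strings:
  'ee' → reject
  'e' → reject
  'ef' → accept
  'fff' → accept
State roles: S=last symbol not f; T=last symbol is f
All strings over {e,f} ending with f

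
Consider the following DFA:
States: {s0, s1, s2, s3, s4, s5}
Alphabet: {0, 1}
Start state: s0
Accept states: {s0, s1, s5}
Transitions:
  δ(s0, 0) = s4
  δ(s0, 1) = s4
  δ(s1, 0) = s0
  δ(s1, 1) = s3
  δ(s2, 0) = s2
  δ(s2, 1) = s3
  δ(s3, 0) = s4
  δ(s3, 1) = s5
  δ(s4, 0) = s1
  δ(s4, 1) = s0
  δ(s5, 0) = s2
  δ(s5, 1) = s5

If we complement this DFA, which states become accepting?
Complement accept states = All states \ Original accept states
= {s0, s1, s2, s3, s4, s5} \ {s0, s1, s5}
{s2, s3, s4}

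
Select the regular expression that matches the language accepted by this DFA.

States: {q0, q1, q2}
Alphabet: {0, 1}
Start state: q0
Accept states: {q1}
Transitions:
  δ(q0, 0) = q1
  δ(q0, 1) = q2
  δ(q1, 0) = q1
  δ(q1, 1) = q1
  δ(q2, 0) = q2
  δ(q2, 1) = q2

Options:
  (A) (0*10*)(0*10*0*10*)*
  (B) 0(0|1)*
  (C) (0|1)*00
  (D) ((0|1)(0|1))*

Check each option against the DFA on short strings; one disagreement eliminates an option:
  (A) (0*10*)(0*10*0*10*)*: on '0' the DFA goes q0 → q1 and accepts (q1 ∈ Accept), but the regex does not match it → eliminate
  (B) 0(0|1)*: agrees with the DFA on every string of length ≤ 6
  (C) (0|1)*00: on '0' the DFA goes q0 → q1 and accepts (q1 ∈ Accept), but the regex does not match it → eliminate
  (D) ((0|1)(0|1))*: on ε the DFA stays in q0 and rejects (q0 ∉ Accept), but the regex matches it → eliminate
Only (B) is consistent with the DFA.
(B) 0(0|1)*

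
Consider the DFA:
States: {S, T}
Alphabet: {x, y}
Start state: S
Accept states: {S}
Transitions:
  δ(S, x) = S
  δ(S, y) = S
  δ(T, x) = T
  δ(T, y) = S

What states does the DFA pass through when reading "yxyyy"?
read 'y': S → S
  read 'x': S → S
  read 'y': S → S
  read 'y': S → S
  read 'y': S → S
S -> S -> S -> S -> S -> S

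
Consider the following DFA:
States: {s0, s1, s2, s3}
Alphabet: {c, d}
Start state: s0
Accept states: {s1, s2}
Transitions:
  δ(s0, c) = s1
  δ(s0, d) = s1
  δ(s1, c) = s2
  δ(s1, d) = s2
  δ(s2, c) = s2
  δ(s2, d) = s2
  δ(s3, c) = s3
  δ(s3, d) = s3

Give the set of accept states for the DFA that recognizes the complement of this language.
Complement accept states = All states \ Original accept states
= {s0, s1, s2, s3} \ {s1, s2}
{s0, s3}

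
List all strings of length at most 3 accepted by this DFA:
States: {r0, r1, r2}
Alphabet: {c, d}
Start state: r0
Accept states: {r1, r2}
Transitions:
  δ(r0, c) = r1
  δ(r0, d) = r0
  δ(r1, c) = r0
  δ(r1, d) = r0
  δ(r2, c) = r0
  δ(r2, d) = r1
c, dc, ccc, cdc, ddc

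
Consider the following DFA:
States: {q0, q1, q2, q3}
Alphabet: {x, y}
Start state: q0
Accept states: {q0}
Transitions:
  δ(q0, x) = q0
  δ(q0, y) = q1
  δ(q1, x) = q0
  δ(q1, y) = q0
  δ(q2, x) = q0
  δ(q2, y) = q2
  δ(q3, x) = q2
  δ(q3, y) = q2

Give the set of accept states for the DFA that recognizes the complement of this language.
Complement accept states = All states \ Original accept states
= {q0, q1, q2, q3} \ {q0}
{q1, q2, q3}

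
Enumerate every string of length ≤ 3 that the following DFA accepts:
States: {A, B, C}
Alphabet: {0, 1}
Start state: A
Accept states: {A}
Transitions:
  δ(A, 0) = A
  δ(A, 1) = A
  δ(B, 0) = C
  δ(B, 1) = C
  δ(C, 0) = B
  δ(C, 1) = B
ε, 0, 1, 00, 01, 10, 11, 000, 001, 010, 011, 100, 101, 110, 111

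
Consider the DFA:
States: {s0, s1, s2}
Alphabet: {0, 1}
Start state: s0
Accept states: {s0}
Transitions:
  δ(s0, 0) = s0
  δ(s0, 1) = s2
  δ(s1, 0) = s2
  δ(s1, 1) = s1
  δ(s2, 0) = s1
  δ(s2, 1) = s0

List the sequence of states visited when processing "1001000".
read '1': s0 → s2
  read '0': s2 → s1
  read '0': s1 → s2
  read '1': s2 → s0
  read '0': s0 → s0
  read '0': s0 → s0
  read '0': s0 → s0
s0 -> s2 -> s1 -> s2 -> s0 -> s0 -> s0 -> s0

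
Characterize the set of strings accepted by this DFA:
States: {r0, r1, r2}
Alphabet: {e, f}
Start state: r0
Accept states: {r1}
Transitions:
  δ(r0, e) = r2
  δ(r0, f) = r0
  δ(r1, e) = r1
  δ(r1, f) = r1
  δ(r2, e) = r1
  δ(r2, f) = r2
Testing a few strings:
  'eee' → accept
  'f' → reject
  'e' → reject
  'ff' → reject
State roles: r0=zero e's seen; r1=≥ two e's seen; r2=one e seen
All strings over {e,f} containing at least two e's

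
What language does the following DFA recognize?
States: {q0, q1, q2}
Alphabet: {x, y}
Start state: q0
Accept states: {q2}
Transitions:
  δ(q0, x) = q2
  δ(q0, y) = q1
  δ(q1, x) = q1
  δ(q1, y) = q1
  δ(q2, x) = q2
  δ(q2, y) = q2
Testing a few strings:
  'yx' → reject
  'x' → accept
  'y' → reject
  'yyy' → reject
State roles: q0=no input read; q1=started with y (dead); q2=started with x
All strings over {x,y} starting with x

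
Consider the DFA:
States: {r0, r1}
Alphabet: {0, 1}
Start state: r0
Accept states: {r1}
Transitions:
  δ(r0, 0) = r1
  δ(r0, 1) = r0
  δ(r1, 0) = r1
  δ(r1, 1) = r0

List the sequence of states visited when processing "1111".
read '1': r0 → r0
  read '1': r0 → r0
  read '1': r0 → r0
  read '1': r0 → r0
r0 -> r0 -> r0 -> r0 -> r0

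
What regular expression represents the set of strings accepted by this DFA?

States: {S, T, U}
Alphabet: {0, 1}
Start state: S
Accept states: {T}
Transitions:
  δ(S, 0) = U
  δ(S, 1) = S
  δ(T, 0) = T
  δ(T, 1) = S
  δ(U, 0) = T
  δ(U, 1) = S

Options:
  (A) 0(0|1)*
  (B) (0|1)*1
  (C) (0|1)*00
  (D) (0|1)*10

Check each option against the DFA on short strings; one disagreement eliminates an option:
  (A) 0(0|1)*: on '0' the DFA goes S → U and rejects (U ∉ Accept), but the regex matches it → eliminate
  (B) (0|1)*1: on '1' the DFA goes S → S and rejects (S ∉ Accept), but the regex matches it → eliminate
  (C) (0|1)*00: agrees with the DFA on every string of length ≤ 6
  (D) (0|1)*10: on '00' the DFA goes S → U → T and accepts (T ∈ Accept), but the regex does not match it → eliminate
Only (C) is consistent with the DFA.
(C) (0|1)*00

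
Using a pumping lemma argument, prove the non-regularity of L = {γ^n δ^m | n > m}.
Assume L is regular with pumping length p. Idea: pumping down the γ-block drops the γ-count to at most the δ-count.
Choose s = γ^(p+1) δ^p ∈ L (|s| = 2p+1 ≥ p). By the pumping lemma, s = xyz with |xy| ≤ p, |y| > 0, so y = γ^k with k ≥ 1. Take i = 0: xz = γ^(p+1−k) δ^p. Since k ≥ 1, p+1−k ≤ p, so the number of γ's is no longer strictly greater than the number of δ's, hence xz ∉ L.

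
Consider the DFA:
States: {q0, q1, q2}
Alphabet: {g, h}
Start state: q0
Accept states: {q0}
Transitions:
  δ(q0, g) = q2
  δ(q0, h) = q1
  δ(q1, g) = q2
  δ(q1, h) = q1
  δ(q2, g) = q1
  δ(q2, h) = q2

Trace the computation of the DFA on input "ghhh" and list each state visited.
read 'g': q0 → q2
  read 'h': q2 → q2
  read 'h': q2 → q2
  read 'h': q2 → q2
q0 -> q2 -> q2 -> q2 -> q2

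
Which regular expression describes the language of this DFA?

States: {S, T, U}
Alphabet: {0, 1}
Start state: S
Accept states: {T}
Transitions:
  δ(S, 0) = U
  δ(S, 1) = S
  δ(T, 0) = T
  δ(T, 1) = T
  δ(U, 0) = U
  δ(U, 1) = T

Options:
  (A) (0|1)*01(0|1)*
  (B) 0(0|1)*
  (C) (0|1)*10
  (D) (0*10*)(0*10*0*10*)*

Check each option against the DFA on short strings; one disagreement eliminates an option:
  (A) (0|1)*01(0|1)*: agrees with the DFA on every string of length ≤ 6
  (B) 0(0|1)*: on '0' the DFA goes S → U and rejects (U ∉ Accept), but the regex matches it → eliminate
  (C) (0|1)*10: on '01' the DFA goes S → U → T and accepts (T ∈ Accept), but the regex does not match it → eliminate
  (D) (0*10*)(0*10*0*10*)*: on '1' the DFA goes S → S and rejects (S ∉ Accept), but the regex matches it → eliminate
Only (A) is consistent with the DFA.
(A) (0|1)*01(0|1)*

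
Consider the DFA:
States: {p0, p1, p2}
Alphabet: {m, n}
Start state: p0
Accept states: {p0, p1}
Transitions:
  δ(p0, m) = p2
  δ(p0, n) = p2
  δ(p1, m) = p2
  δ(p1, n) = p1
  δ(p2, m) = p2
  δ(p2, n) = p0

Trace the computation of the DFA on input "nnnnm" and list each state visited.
read 'n': p0 → p2
  read 'n': p2 → p0
  read 'n': p0 → p2
  read 'n': p2 → p0
  read 'm': p0 → p2
p0 -> p2 -> p0 -> p2 -> p0 -> p2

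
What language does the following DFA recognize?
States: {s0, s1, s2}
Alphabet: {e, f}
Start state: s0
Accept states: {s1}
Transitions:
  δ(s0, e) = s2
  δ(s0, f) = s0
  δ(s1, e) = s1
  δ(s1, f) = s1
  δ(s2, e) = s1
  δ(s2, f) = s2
Testing a few strings:
  'ff' → reject
  'fef' → reject
  'fff' → reject
  'e' → reject
State roles: s0=zero e's seen; s1=≥ two e's seen; s2=one e seen
All strings over {e,f} containing at least two e's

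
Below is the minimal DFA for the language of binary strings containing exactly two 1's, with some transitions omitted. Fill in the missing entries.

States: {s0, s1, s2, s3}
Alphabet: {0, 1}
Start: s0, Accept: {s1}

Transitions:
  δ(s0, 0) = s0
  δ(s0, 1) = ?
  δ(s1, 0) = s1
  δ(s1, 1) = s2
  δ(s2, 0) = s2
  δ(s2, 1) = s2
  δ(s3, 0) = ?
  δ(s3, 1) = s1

From the language and accept set, identify what each state tracks — s0: zero 1's; s1: two 1's; s2: ≥ three 1's (dead); s3: one 1.
Each missing δ(q, a) is the state matching the new tracked value after reading a.
δ(s0, 1) = s3; δ(s3, 0) = s3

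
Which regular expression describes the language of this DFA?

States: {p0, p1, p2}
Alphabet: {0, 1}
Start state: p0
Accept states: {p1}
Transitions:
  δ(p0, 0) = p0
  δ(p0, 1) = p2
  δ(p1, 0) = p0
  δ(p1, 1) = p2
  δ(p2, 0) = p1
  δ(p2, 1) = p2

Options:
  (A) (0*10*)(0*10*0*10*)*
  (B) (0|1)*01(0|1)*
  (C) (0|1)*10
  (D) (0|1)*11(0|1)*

Check each option against the DFA on short strings; one disagreement eliminates an option:
  (A) (0*10*)(0*10*0*10*)*: on '1' the DFA goes p0 → p2 and rejects (p2 ∉ Accept), but the regex matches it → eliminate
  (B) (0|1)*01(0|1)*: on '01' the DFA goes p0 → p0 → p2 and rejects (p2 ∉ Accept), but the regex matches it → eliminate
  (C) (0|1)*10: agrees with the DFA on every string of length ≤ 6
  (D) (0|1)*11(0|1)*: on '10' the DFA goes p0 → p2 → p1 and accepts (p1 ∈ Accept), but the regex does not match it → eliminate
Only (C) is consistent with the DFA.
(C) (0|1)*10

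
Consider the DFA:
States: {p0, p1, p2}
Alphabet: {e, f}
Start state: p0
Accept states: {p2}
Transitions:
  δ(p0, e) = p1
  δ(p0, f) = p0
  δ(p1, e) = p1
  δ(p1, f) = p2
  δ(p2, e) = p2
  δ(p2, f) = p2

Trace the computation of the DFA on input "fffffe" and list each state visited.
read 'f': p0 → p0
  read 'f': p0 → p0
  read 'f': p0 → p0
  read 'f': p0 → p0
  read 'f': p0 → p0
  read 'e': p0 → p1
p0 -> p0 -> p0 -> p0 -> p0 -> p0 -> p1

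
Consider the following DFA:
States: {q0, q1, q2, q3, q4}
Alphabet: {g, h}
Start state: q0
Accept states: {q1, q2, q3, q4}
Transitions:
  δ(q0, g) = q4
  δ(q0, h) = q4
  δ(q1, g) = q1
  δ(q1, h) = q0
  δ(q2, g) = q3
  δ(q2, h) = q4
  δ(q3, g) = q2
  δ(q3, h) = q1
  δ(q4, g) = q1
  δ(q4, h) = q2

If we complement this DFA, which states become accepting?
Complement accept states = All states \ Original accept states
= {q0, q1, q2, q3, q4} \ {q1, q2, q3, q4}
{q0}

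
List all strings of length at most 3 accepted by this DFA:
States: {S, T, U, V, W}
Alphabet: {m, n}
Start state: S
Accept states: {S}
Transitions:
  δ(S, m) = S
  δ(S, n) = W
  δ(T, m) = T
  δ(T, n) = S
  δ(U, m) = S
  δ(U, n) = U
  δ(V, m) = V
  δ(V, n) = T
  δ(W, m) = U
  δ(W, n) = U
ε, m, mm, mmm, nmm, nnm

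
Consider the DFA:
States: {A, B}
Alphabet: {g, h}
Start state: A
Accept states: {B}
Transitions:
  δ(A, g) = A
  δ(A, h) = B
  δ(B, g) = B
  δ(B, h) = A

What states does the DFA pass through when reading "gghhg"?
read 'g': A → A
  read 'g': A → A
  read 'h': A → B
  read 'h': B → A
  read 'g': A → A
A -> A -> A -> B -> A -> A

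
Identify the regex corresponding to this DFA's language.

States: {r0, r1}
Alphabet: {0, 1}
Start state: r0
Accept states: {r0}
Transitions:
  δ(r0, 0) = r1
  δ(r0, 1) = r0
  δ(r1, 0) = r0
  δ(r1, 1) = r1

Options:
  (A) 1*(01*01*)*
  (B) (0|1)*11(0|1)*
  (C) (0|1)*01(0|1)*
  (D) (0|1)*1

Check each option against the DFA on short strings; one disagreement eliminates an option:
  (A) 1*(01*01*)*: agrees with the DFA on every string of length ≤ 6
  (B) (0|1)*11(0|1)*: on ε the DFA stays in r0 and accepts (r0 ∈ Accept), but the regex does not match it → eliminate
  (C) (0|1)*01(0|1)*: on ε the DFA stays in r0 and accepts (r0 ∈ Accept), but the regex does not match it → eliminate
  (D) (0|1)*1: on ε the DFA stays in r0 and accepts (r0 ∈ Accept), but the regex does not match it → eliminate
Only (A) is consistent with the DFA.
(A) 1*(01*01*)*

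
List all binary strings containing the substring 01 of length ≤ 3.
01, 001, 010, 011, 101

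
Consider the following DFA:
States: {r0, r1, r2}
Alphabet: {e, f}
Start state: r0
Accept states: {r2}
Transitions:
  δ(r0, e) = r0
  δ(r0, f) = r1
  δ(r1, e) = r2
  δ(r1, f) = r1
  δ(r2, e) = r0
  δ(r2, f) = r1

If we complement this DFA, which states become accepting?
Complement accept states = All states \ Original accept states
= {r0, r1, r2} \ {r2}
{r0, r1}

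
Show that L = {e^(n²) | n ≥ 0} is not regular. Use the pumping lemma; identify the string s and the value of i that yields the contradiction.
Assume L is regular with pumping length p. Idea: pumping adds a fixed amount, but gaps between consecutive squares grow.
Choose s = e^(p²) (length p² ≥ p). By the pumping lemma, s = xyz with |xy| ≤ p, |y| > 0, so |y| = k with 1 ≤ k ≤ p. Then |xy²z| = p²+k. Since p² < p²+k ≤ p²+p < (p+1)², the length p²+k lies strictly between consecutive squares, so it is not a perfect square and xy²z ∉ L.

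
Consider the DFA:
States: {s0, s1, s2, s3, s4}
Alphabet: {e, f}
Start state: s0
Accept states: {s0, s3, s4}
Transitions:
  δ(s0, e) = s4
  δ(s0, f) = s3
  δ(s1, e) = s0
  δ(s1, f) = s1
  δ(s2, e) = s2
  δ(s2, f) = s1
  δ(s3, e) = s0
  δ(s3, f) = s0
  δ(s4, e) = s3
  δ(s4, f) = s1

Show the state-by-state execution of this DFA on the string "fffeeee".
read 'f': s0 → s3
  read 'f': s3 → s0
  read 'f': s0 → s3
  read 'e': s3 → s0
  read 'e': s0 → s4
  read 'e': s4 → s3
  read 'e': s3 → s0
s0 -> s3 -> s0 -> s3 -> s0 -> s4 -> s3 -> s0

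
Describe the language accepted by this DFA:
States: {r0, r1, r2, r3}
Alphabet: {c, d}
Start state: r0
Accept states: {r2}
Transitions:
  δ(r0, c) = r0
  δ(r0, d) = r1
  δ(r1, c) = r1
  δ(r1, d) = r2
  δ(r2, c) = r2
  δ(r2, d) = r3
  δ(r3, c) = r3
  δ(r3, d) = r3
Testing a few strings:
  'c' → reject
  'dd' → accept
  'cdc' → reject
  'cdd' → accept
State roles: r0=zero d's; r1=one d; r2=two d's; r3=≥ three d's (dead)
All strings over {c,d} containing exactly two d's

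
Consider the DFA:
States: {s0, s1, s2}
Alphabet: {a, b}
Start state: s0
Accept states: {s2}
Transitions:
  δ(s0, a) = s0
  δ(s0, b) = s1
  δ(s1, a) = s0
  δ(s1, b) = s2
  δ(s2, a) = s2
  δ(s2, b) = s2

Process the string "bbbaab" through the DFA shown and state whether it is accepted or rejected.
Processing string "bbbaab":
  s0 --b--> s1
  s1 --b--> s2
  s2 --b--> s2
  s2 --a--> s2
  s2 --a--> s2
  s2 --b--> s2
Final state: s2
Accept states: {s2}
Yes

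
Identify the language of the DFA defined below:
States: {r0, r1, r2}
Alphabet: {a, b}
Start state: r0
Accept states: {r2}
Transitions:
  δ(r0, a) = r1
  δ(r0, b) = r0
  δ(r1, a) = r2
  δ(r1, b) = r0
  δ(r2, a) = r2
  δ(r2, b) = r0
Testing a few strings:
  'aaaa' → accept
  'bb' → reject
  'b' → reject
  'bbaa' → accept
State roles: r0=last symbol not a; r1=one trailing a; r2=two trailing a's
All strings over {a,b} ending with aa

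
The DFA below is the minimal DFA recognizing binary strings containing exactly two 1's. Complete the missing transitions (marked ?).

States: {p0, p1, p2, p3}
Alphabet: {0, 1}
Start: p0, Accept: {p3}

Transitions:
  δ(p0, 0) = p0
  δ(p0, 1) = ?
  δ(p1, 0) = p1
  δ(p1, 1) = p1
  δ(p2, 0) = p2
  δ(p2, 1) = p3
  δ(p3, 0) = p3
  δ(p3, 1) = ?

From the language and accept set, identify what each state tracks — p0: zero 1's; p1: ≥ three 1's (dead); p2: one 1; p3: two 1's.
Each missing δ(q, a) is the state matching the new tracked value after reading a.
δ(p0, 1) = p2; δ(p3, 1) = p1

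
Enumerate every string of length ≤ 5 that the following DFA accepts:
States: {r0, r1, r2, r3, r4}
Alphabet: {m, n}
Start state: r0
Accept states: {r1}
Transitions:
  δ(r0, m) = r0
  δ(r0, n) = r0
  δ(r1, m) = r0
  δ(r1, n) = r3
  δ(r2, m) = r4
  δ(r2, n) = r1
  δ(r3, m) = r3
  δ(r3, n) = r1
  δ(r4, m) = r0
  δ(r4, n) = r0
None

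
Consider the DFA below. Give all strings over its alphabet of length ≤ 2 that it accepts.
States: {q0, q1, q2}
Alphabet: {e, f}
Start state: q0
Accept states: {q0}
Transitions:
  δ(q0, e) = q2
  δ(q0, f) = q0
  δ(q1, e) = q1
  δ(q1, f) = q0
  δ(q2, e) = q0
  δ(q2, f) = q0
ε, f, ee, ef, ff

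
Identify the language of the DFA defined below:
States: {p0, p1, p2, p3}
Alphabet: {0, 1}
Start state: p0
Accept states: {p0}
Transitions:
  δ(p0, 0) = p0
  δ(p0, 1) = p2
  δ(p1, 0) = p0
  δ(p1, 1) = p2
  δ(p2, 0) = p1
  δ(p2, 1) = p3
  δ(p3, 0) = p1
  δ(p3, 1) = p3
Testing a few strings:
  '0' → accept
  '0000' → accept
  '0011' → reject
  '101' → reject
State roles: p0=value ≡ 0 (mod 4); p1=value ≡ 2 (mod 4); p2=value ≡ 1 (mod 4); p3=value ≡ 3 (mod 4)
All binary strings representing a multiple of 4 (read in base 2; leading zeros allowed and ε counts as 0)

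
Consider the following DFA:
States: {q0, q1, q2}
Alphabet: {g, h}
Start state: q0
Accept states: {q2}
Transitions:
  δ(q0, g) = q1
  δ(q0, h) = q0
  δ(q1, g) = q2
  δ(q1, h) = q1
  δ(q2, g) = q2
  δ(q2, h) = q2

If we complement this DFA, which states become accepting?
Complement accept states = All states \ Original accept states
= {q0, q1, q2} \ {q2}
{q0, q1}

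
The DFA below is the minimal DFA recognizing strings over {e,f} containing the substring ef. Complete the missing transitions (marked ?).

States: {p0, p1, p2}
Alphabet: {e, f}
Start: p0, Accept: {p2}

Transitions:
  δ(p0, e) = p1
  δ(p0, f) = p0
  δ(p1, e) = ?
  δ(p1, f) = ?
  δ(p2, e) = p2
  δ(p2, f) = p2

From the language and accept set, identify what each state tracks — p0: no e seen yet; p1: seen a e, waiting for f; p2: substring ef seen.
Each missing δ(q, a) is the state matching the new tracked value after reading a.
δ(p1, e) = p1; δ(p1, f) = p2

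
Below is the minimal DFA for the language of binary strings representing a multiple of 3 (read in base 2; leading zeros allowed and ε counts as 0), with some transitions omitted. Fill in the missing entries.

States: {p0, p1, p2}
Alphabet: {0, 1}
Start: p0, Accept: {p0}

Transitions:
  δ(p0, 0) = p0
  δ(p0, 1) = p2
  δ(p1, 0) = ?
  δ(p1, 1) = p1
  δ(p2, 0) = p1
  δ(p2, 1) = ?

From the language and accept set, identify what each state tracks — p0: value ≡ 0 (mod 3); p1: value ≡ 2 (mod 3); p2: value ≡ 1 (mod 3).
Each missing δ(q, a) is the state matching the new tracked value after reading a.
δ(p1, 0) = p2; δ(p2, 1) = p0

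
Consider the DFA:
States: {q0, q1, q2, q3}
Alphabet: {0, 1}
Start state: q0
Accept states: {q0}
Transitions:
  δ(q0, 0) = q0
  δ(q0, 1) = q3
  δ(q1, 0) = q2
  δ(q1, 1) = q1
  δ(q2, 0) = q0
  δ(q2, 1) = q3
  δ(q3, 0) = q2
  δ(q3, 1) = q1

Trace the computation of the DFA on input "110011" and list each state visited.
read '1': q0 → q3
  read '1': q3 → q1
  read '0': q1 → q2
  read '0': q2 → q0
  read '1': q0 → q3
  read '1': q3 → q1
q0 -> q3 -> q1 -> q2 -> q0 -> q3 -> q1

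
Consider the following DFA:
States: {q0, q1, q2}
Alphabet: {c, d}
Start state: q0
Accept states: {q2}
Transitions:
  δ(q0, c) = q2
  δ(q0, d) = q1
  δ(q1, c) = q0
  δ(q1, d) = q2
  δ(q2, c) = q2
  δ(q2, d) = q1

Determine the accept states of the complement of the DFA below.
Complement accept states = All states \ Original accept states
= {q0, q1, q2} \ {q2}
{q0, q1}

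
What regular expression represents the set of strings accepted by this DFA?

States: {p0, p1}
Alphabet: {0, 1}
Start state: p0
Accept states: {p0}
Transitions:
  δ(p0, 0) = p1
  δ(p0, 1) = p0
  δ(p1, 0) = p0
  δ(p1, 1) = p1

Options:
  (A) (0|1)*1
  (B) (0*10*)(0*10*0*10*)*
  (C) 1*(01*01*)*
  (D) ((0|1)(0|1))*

Check each option against the DFA on short strings; one disagreement eliminates an option:
  (A) (0|1)*1: on ε the DFA stays in p0 and accepts (p0 ∈ Accept), but the regex does not match it → eliminate
  (B) (0*10*)(0*10*0*10*)*: on ε the DFA stays in p0 and accepts (p0 ∈ Accept), but the regex does not match it → eliminate
  (C) 1*(01*01*)*: agrees with the DFA on every string of length ≤ 6
  (D) ((0|1)(0|1))*: on '1' the DFA goes p0 → p0 and accepts (p0 ∈ Accept), but the regex does not match it → eliminate
Only (C) is consistent with the DFA.
(C) 1*(01*01*)*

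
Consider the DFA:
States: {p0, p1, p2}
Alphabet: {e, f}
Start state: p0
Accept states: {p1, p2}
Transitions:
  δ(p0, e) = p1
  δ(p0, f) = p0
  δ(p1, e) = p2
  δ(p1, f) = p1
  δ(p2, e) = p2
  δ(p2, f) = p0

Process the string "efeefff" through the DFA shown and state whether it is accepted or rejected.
Processing string "efeefff":
  p0 --e--> p1
  p1 --f--> p1
  p1 --e--> p2
  p2 --e--> p2
  p2 --f--> p0
  p0 --f--> p0
  p0 --f--> p0
Final state: p0
Accept states: {p1, p2}
No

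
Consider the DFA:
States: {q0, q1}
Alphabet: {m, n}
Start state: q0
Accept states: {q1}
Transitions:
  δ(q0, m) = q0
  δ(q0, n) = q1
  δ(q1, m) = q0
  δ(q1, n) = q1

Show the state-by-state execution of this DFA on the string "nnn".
read 'n': q0 → q1
  read 'n': q1 → q1
  read 'n': q1 → q1
q0 -> q1 -> q1 -> q1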